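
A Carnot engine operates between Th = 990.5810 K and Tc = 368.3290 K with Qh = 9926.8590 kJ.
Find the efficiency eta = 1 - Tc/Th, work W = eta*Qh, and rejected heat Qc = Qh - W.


eta = 1 - 368.3290/990.5810 = 0.6282
W = 0.6282 * 9926.8590 = 6235.7423 kJ
Qc = 9926.8590 - 6235.7423 = 3691.1167 kJ

eta = 62.8169%, W = 6235.7423 kJ, Qc = 3691.1167 kJ


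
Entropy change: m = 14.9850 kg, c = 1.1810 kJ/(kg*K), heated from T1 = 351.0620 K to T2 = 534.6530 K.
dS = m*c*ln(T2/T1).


T2/T1 = 1.5230
ln(T2/T1) = 0.4207
dS = 14.9850 * 1.1810 * 0.4207 = 7.4445 kJ/K

7.4445 kJ/K


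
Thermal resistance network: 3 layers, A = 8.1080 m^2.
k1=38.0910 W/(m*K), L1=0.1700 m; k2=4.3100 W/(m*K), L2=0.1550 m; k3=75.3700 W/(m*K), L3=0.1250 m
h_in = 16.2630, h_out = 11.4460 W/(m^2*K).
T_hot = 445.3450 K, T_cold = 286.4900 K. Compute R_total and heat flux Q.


R_conv_in = 1/(16.2630*8.1080) = 0.0076
R_1 = 0.1700/(38.0910*8.1080) = 0.0006
R_2 = 0.1550/(4.3100*8.1080) = 0.0044
R_3 = 0.1250/(75.3700*8.1080) = 0.0002
R_conv_out = 1/(11.4460*8.1080) = 0.0108
R_total = 0.0235 K/W
Q = 158.8550 / 0.0235 = 6745.5414 W

R_total = 0.0235 K/W, Q = 6745.5414 W


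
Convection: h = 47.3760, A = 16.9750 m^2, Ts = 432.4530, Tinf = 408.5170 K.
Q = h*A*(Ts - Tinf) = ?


dT = 23.9360 K
Q = 47.3760 * 16.9750 * 23.9360 = 19249.5131 W

19249.5131 W


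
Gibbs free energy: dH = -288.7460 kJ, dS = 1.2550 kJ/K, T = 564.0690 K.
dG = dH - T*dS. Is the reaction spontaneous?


T*dS = 564.0690 * 1.2550 = 707.9066 kJ
dG = -288.7460 - 707.9066 = -996.6526 kJ (spontaneous)

dG = -996.6526 kJ, spontaneous


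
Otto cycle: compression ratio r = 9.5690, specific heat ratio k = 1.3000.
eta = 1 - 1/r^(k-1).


r^(k-1) = 1.9691
eta = 1 - 1/1.9691 = 0.4921 = 49.2145%

49.2145%


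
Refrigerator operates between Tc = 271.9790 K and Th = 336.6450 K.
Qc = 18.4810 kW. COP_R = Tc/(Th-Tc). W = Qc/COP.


COP = 271.9790 / 64.6660 = 4.2059
W = 18.4810 / 4.2059 = 4.3941 kW

COP = 4.2059, W = 4.3941 kW


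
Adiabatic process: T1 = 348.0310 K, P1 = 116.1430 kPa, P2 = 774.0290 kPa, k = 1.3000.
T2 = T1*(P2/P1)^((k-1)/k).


(k-1)/k = 0.2308
(P2/P1)^exp = 1.5492
T2 = 348.0310 * 1.5492 = 539.1596 K

539.1596 K


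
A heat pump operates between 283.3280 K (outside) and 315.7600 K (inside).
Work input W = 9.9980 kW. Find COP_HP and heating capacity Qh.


COP = 315.7600 / 32.4320 = 9.7361
Qh = 9.7361 * 9.9980 = 97.3412 kW

COP = 9.7361, Qh = 97.3412 kW


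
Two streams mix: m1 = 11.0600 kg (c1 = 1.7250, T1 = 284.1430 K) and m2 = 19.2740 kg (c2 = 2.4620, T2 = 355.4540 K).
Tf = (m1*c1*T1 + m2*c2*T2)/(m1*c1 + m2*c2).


num = 22288.2344
den = 66.5311
Tf = 335.0048 K

335.0048 K


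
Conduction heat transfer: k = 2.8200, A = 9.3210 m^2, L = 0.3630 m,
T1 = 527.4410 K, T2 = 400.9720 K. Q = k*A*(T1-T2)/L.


dT = 126.4690 K
Q = 2.8200 * 9.3210 * 126.4690 / 0.3630 = 9157.7562 W

9157.7562 W


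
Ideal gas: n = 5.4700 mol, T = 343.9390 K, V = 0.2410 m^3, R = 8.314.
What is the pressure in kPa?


P = nRT/V = 5.4700 * 8.314 * 343.9390 / 0.2410
= 15641.5134 / 0.2410 = 64902.5452 Pa = 64.9025 kPa

64.9025 kPa


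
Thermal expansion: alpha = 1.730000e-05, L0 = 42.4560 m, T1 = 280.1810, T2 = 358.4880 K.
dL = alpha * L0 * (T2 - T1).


dT = 78.3070 K
dL = 1.730000e-05 * 42.4560 * 78.3070 = 0.057516 m
L_final = 42.513516 m

dL = 0.057516 m


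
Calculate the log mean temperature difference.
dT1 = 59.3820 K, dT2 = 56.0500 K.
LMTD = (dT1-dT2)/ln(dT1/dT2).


dT1/dT2 = 1.0594
ln(dT1/dT2) = 0.0577
LMTD = 3.3320 / 0.0577 = 57.7000 K

57.7000 K


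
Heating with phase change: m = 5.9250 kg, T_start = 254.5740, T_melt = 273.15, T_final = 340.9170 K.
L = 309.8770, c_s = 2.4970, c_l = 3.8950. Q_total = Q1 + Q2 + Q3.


Q1 (sensible, solid) = 5.9250 * 2.4970 * 18.5760 = 274.8268 kJ
Q2 (latent) = 5.9250 * 309.8770 = 1836.0212 kJ
Q3 (sensible, liquid) = 5.9250 * 3.8950 * 67.7670 = 1563.9184 kJ
Q_total = 3674.7664 kJ

3674.7664 kJ


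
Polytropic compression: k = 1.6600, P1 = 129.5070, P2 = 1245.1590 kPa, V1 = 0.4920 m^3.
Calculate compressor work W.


(k-1)/k = 0.3976
(P2/P1)^exp = 2.4593
W = 2.5152 * 129.5070 * 0.4920 * (2.4593 - 1) = 233.8593 kJ

233.8593 kJ


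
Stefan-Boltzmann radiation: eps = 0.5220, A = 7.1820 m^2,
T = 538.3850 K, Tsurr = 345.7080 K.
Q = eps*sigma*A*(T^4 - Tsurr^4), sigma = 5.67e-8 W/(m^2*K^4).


T^4 = 8.4018e+10
Tsurr^4 = 1.4284e+10
Q = 0.5220 * 5.67e-8 * 7.1820 * 6.9734e+10 = 14823.3165 W

14823.3165 W


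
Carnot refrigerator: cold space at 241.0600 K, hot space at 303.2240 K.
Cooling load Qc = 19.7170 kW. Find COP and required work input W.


COP = 241.0600 / 62.1640 = 3.8778
W = 19.7170 / 3.8778 = 5.0846 kW

COP = 3.8778, W = 5.0846 kW


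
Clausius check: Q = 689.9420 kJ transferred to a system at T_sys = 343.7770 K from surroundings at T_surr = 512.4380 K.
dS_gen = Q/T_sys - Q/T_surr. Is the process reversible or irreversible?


dS_sys = 689.9420/343.7770 = 2.0069 kJ/K
dS_surr = -689.9420/512.4380 = -1.3464 kJ/K
dS_gen = 2.0069 - 1.3464 = 0.6606 kJ/K (irreversible)

dS_gen = 0.6606 kJ/K, irreversible


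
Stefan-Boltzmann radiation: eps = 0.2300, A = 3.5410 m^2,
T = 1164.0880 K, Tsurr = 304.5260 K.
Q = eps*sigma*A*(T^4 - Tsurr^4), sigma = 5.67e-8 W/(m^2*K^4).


T^4 = 1.8363e+12
Tsurr^4 = 8.6000e+09
Q = 0.2300 * 5.67e-8 * 3.5410 * 1.8277e+12 = 84399.7871 W

84399.7871 W


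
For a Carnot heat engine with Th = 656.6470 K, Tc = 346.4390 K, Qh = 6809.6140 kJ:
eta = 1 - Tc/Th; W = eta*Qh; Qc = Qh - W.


eta = 1 - 346.4390/656.6470 = 0.4724
W = 0.4724 * 6809.6140 = 3216.9442 kJ
Qc = 6809.6140 - 3216.9442 = 3592.6698 kJ

eta = 47.2412%, W = 3216.9442 kJ, Qc = 3592.6698 kJ


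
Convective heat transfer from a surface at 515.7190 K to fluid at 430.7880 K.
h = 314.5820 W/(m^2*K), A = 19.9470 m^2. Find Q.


dT = 84.9310 K
Q = 314.5820 * 19.9470 * 84.9310 = 532939.2354 W

532939.2354 W


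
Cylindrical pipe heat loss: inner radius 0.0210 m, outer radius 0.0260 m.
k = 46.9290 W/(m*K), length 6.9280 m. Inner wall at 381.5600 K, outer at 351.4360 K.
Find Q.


dT = 30.1240 K
ln(ro/ri) = 0.2136
Q = 2*pi*46.9290*6.9280*30.1240 / 0.2136 = 288133.0662 W

288133.0662 W


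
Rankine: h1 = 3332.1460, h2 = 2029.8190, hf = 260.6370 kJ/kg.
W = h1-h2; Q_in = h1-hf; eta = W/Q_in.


W = 1302.3270 kJ/kg
Q_in = 3071.5090 kJ/kg
eta = 0.4240 = 42.4002%

eta = 42.4002%


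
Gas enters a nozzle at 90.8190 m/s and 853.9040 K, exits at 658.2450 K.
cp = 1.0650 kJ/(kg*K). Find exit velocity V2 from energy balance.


dT = 195.6590 K
2*cp*1000*dT = 416753.6700
V1^2 = 8248.0908
V2 = sqrt(425001.7608) = 651.9216 m/s

651.9216 m/s


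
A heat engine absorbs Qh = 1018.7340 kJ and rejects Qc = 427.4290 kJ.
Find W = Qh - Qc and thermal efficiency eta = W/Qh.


W = 1018.7340 - 427.4290 = 591.3050 kJ
eta = 591.3050 / 1018.7340 = 0.5804 = 58.0431%

W = 591.3050 kJ, eta = 58.0431%


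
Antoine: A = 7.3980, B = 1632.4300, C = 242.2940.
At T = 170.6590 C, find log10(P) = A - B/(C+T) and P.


C+T = 412.9530
B/(C+T) = 3.9531
log10(P) = 7.3980 - 3.9531 = 3.4449
P = 10^3.4449 = 2785.7050 mmHg

2785.7050 mmHg


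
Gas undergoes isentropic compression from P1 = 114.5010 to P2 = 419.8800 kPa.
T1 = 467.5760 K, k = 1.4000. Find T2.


(k-1)/k = 0.2857
(P2/P1)^exp = 1.4495
T2 = 467.5760 * 1.4495 = 677.7747 K

677.7747 K


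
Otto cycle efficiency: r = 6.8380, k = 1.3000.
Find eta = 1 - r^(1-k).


r^(k-1) = 1.7802
eta = 1 - 1/1.7802 = 0.4383 = 43.8278%

43.8278%


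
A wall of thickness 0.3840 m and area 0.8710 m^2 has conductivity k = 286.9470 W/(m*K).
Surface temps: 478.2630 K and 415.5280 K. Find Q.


dT = 62.7350 K
Q = 286.9470 * 0.8710 * 62.7350 / 0.3840 = 40831.7996 W

40831.7996 W


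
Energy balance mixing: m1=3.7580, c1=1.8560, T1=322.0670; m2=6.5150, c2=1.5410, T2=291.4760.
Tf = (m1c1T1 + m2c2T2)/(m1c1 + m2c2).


num = 5172.6752
den = 17.0145
Tf = 304.0164 K

304.0164 K


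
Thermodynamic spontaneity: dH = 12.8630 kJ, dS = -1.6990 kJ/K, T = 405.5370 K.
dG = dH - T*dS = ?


T*dS = 405.5370 * -1.6990 = -689.0074 kJ
dG = 12.8630 + 689.0074 = 701.8704 kJ (non-spontaneous)

dG = 701.8704 kJ, non-spontaneous


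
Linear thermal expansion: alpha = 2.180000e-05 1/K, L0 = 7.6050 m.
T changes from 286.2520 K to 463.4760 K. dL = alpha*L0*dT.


dT = 177.2240 K
dL = 2.180000e-05 * 7.6050 * 177.2240 = 0.029382 m
L_final = 7.634382 m

dL = 0.029382 m


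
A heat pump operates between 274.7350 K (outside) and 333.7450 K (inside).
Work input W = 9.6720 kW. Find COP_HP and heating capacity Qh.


COP = 333.7450 / 59.0100 = 5.6557
Qh = 5.6557 * 9.6720 = 54.7023 kW

COP = 5.6557, Qh = 54.7023 kW


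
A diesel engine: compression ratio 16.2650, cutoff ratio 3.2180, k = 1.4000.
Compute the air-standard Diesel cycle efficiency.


r^(k-1) = 3.0514
rc^k = 5.1359
eta = 0.5635 = 56.3501%

56.3501%


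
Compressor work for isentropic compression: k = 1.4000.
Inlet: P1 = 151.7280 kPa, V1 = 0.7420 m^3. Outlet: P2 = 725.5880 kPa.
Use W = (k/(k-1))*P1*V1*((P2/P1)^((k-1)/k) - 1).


(k-1)/k = 0.2857
(P2/P1)^exp = 1.5638
W = 3.5000 * 151.7280 * 0.7420 * (1.5638 - 1) = 222.1544 kJ

222.1544 kJ


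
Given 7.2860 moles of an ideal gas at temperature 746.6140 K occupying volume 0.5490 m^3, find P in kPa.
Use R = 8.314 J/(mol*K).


P = nRT/V = 7.2860 * 8.314 * 746.6140 / 0.5490
= 45226.7433 / 0.5490 = 82380.2246 Pa = 82.3802 kPa

82.3802 kPa


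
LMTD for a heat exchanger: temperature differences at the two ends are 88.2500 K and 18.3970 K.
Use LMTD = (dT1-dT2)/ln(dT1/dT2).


dT1/dT2 = 4.7970
ln(dT1/dT2) = 1.5680
LMTD = 69.8530 / 1.5680 = 44.5495 K

44.5495 K


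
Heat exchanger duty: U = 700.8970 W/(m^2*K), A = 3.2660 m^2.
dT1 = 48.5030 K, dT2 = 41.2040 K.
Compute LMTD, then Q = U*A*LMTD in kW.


LMTD = 44.7543 K
Q = 700.8970 * 3.2660 * 44.7543 = 102448.4943 W = 102.4485 kW

102.4485 kW


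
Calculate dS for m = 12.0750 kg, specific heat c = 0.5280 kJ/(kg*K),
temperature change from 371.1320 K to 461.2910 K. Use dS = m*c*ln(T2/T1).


T2/T1 = 1.2429
ln(T2/T1) = 0.2175
dS = 12.0750 * 0.5280 * 0.2175 = 1.3865 kJ/K

1.3865 kJ/K


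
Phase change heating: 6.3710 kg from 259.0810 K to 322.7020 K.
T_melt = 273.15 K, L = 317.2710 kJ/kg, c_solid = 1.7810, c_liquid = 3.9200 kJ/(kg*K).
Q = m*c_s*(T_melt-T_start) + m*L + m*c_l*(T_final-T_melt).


Q1 (sensible, solid) = 6.3710 * 1.7810 * 14.0690 = 159.6374 kJ
Q2 (latent) = 6.3710 * 317.2710 = 2021.3335 kJ
Q3 (sensible, liquid) = 6.3710 * 3.9200 * 49.5520 = 1237.5275 kJ
Q_total = 3418.4985 kJ

3418.4985 kJ


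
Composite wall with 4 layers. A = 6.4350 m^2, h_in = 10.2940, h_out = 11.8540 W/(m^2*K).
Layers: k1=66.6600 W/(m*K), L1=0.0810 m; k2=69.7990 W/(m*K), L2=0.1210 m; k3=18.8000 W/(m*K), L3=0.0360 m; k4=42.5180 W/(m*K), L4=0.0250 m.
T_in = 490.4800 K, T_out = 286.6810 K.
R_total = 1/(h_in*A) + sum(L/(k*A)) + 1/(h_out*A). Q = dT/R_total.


R_conv_in = 1/(10.2940*6.4350) = 0.0151
R_1 = 0.0810/(66.6600*6.4350) = 0.0002
R_2 = 0.1210/(69.7990*6.4350) = 0.0003
R_3 = 0.0360/(18.8000*6.4350) = 0.0003
R_4 = 0.0250/(42.5180*6.4350) = 9.1373e-05
R_conv_out = 1/(11.8540*6.4350) = 0.0131
R_total = 0.0291 K/W
Q = 203.7990 / 0.0291 = 7014.7627 W

R_total = 0.0291 K/W, Q = 7014.7627 W


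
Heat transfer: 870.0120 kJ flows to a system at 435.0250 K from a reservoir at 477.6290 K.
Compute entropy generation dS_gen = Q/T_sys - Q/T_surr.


dS_sys = 870.0120/435.0250 = 1.9999 kJ/K
dS_surr = -870.0120/477.6290 = -1.8215 kJ/K
dS_gen = 1.9999 - 1.8215 = 0.1784 kJ/K (irreversible)

dS_gen = 0.1784 kJ/K, irreversible


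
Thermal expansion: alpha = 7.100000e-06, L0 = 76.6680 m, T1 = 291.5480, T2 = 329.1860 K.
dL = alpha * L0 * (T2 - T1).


dT = 37.6380 K
dL = 7.100000e-06 * 76.6680 * 37.6380 = 0.020488 m
L_final = 76.688488 m

dL = 0.020488 m


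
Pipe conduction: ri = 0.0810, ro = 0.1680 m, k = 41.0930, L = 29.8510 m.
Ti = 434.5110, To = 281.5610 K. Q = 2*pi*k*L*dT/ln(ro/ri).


dT = 152.9500 K
ln(ro/ri) = 0.7295
Q = 2*pi*41.0930*29.8510*152.9500 / 0.7295 = 1615927.8298 W

1615927.8298 W


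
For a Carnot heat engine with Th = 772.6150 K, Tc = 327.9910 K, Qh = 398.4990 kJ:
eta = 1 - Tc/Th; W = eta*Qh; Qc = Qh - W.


eta = 1 - 327.9910/772.6150 = 0.5755
W = 0.5755 * 398.4990 = 229.3280 kJ
Qc = 398.4990 - 229.3280 = 169.1710 kJ

eta = 57.5479%, W = 229.3280 kJ, Qc = 169.1710 kJ


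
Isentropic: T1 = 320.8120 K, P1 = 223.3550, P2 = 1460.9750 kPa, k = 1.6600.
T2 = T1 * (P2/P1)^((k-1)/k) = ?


(k-1)/k = 0.3976
(P2/P1)^exp = 2.1101
T2 = 320.8120 * 2.1101 = 676.9304 K

676.9304 K


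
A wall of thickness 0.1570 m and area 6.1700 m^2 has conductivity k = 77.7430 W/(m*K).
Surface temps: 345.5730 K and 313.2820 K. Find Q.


dT = 32.2910 K
Q = 77.7430 * 6.1700 * 32.2910 / 0.1570 = 98657.0901 W

98657.0901 W


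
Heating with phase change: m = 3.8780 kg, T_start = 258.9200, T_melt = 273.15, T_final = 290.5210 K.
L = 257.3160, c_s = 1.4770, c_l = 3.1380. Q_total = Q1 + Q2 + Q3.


Q1 (sensible, solid) = 3.8780 * 1.4770 * 14.2300 = 81.5067 kJ
Q2 (latent) = 3.8780 * 257.3160 = 997.8714 kJ
Q3 (sensible, liquid) = 3.8780 * 3.1380 * 17.3710 = 211.3905 kJ
Q_total = 1290.7687 kJ

1290.7687 kJ


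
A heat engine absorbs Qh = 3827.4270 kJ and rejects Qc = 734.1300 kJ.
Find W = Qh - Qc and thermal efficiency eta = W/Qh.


W = 3827.4270 - 734.1300 = 3093.2970 kJ
eta = 3093.2970 / 3827.4270 = 0.8082 = 80.8192%

W = 3093.2970 kJ, eta = 80.8192%


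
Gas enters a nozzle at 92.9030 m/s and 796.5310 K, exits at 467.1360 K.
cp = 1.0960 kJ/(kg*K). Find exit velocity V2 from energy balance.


dT = 329.3950 K
2*cp*1000*dT = 722033.8400
V1^2 = 8630.9674
V2 = sqrt(730664.8074) = 854.7893 m/s

854.7893 m/s


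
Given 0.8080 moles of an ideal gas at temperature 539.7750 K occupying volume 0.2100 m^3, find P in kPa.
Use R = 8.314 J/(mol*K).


P = nRT/V = 0.8080 * 8.314 * 539.7750 / 0.2100
= 3626.0530 / 0.2100 = 17266.9190 Pa = 17.2669 kPa

17.2669 kPa


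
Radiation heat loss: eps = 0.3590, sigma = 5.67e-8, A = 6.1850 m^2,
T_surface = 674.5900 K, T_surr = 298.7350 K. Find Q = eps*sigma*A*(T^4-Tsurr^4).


T^4 = 2.0709e+11
Tsurr^4 = 7.9642e+09
Q = 0.3590 * 5.67e-8 * 6.1850 * 1.9913e+11 = 25069.4693 W

25069.4693 W


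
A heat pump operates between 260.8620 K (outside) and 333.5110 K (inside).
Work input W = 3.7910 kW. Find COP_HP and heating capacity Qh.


COP = 333.5110 / 72.6490 = 4.5907
Qh = 4.5907 * 3.7910 = 17.4034 kW

COP = 4.5907, Qh = 17.4034 kW


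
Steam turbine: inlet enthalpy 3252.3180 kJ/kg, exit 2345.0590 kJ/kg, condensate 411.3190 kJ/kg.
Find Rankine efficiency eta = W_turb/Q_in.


W = 907.2590 kJ/kg
Q_in = 2840.9990 kJ/kg
eta = 0.3193 = 31.9345%

eta = 31.9345%


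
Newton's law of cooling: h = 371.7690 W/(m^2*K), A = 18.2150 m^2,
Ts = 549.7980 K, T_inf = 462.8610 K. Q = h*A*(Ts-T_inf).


dT = 86.9370 K
Q = 371.7690 * 18.2150 * 86.9370 = 588717.5715 W

588717.5715 W


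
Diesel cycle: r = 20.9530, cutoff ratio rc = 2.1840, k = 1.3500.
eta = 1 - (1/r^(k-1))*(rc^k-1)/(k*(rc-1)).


r^(k-1) = 2.9003
rc^k = 2.8707
eta = 0.5965 = 59.6459%

59.6459%


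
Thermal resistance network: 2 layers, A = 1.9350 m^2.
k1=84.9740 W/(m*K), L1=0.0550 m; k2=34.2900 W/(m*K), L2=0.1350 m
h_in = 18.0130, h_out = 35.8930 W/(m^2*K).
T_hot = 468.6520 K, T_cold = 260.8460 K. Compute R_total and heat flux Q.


R_conv_in = 1/(18.0130*1.9350) = 0.0287
R_1 = 0.0550/(84.9740*1.9350) = 0.0003
R_2 = 0.1350/(34.2900*1.9350) = 0.0020
R_conv_out = 1/(35.8930*1.9350) = 0.0144
R_total = 0.0455 K/W
Q = 207.8060 / 0.0455 = 4571.4323 W

R_total = 0.0455 K/W, Q = 4571.4323 W


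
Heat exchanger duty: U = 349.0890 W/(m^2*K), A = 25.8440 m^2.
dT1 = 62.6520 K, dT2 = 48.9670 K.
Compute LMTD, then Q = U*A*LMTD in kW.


LMTD = 55.5287 K
Q = 349.0890 * 25.8440 * 55.5287 = 500972.2083 W = 500.9722 kW

500.9722 kW


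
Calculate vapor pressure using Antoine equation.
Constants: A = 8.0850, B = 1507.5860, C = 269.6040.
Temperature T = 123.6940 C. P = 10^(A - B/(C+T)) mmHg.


C+T = 393.2980
B/(C+T) = 3.8332
log10(P) = 8.0850 - 3.8332 = 4.2518
P = 10^4.2518 = 17857.0576 mmHg

17857.0576 mmHg


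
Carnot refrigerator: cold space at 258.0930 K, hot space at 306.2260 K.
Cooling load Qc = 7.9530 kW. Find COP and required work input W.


COP = 258.0930 / 48.1330 = 5.3621
W = 7.9530 / 5.3621 = 1.4832 kW

COP = 5.3621, W = 1.4832 kW


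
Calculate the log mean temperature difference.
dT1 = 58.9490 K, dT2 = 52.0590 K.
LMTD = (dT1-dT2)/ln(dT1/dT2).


dT1/dT2 = 1.1323
ln(dT1/dT2) = 0.1243
LMTD = 6.8900 / 0.1243 = 55.4327 K

55.4327 K


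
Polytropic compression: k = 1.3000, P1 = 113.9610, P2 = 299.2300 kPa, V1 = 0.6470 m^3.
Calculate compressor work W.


(k-1)/k = 0.2308
(P2/P1)^exp = 1.2495
W = 4.3333 * 113.9610 * 0.6470 * (1.2495 - 1) = 79.7298 kJ

79.7298 kJ


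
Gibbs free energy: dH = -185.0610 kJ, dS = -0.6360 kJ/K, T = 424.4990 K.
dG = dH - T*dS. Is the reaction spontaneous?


T*dS = 424.4990 * -0.6360 = -269.9814 kJ
dG = -185.0610 + 269.9814 = 84.9204 kJ (non-spontaneous)

dG = 84.9204 kJ, non-spontaneous


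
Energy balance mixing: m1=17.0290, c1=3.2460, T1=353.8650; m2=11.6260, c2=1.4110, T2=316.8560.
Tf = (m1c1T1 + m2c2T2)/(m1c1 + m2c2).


num = 24758.0856
den = 71.6804
Tf = 345.3954 K

345.3954 K


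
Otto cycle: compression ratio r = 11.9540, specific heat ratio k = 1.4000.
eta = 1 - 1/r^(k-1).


r^(k-1) = 2.6978
eta = 1 - 1/2.6978 = 0.6293 = 62.9324%

62.9324%


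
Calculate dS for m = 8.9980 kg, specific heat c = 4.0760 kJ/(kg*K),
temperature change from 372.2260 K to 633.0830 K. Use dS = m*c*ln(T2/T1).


T2/T1 = 1.7008
ln(T2/T1) = 0.5311
dS = 8.9980 * 4.0760 * 0.5311 = 19.4786 kJ/K

19.4786 kJ/K


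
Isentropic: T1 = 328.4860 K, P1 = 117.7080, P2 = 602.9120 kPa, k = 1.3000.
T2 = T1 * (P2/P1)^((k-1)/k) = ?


(k-1)/k = 0.2308
(P2/P1)^exp = 1.4579
T2 = 328.4860 * 1.4579 = 478.8898 K

478.8898 K


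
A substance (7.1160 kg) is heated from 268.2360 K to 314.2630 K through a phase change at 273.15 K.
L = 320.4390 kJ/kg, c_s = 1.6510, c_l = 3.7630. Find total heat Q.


Q1 (sensible, solid) = 7.1160 * 1.6510 * 4.9140 = 57.7322 kJ
Q2 (latent) = 7.1160 * 320.4390 = 2280.2439 kJ
Q3 (sensible, liquid) = 7.1160 * 3.7630 * 41.1130 = 1100.9037 kJ
Q_total = 3438.8798 kJ

3438.8798 kJ


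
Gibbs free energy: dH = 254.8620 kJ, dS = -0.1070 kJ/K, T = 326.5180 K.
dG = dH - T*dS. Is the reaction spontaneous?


T*dS = 326.5180 * -0.1070 = -34.9374 kJ
dG = 254.8620 + 34.9374 = 289.7994 kJ (non-spontaneous)

dG = 289.7994 kJ, non-spontaneous


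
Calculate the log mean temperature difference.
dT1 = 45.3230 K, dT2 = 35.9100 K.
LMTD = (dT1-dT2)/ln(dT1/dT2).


dT1/dT2 = 1.2621
ln(dT1/dT2) = 0.2328
LMTD = 9.4130 / 0.2328 = 40.4341 K

40.4341 K


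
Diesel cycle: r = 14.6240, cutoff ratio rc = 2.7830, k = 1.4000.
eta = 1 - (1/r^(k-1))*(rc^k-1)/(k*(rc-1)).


r^(k-1) = 2.9243
rc^k = 4.1910
eta = 0.5629 = 56.2858%

56.2858%


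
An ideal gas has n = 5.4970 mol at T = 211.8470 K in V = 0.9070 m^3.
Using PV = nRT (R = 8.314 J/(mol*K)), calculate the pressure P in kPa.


P = nRT/V = 5.4970 * 8.314 * 211.8470 / 0.9070
= 9681.8439 / 0.9070 = 10674.5798 Pa = 10.6746 kPa

10.6746 kPa


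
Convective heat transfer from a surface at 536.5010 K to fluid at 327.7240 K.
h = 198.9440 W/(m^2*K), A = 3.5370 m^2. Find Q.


dT = 208.7770 K
Q = 198.9440 * 3.5370 * 208.7770 = 146909.0527 W

146909.0527 W


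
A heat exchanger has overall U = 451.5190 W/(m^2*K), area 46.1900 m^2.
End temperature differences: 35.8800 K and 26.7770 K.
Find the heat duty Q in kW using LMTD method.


LMTD = 31.1068 K
Q = 451.5190 * 46.1900 * 31.1068 = 648753.4857 W = 648.7535 kW

648.7535 kW


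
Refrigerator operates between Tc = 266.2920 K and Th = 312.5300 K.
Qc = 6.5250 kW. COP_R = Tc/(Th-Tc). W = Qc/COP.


COP = 266.2920 / 46.2380 = 5.7592
W = 6.5250 / 5.7592 = 1.1330 kW

COP = 5.7592, W = 1.1330 kW


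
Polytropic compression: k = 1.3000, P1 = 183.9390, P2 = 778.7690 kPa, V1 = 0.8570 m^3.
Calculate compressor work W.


(k-1)/k = 0.2308
(P2/P1)^exp = 1.3952
W = 4.3333 * 183.9390 * 0.8570 * (1.3952 - 1) = 269.9447 kJ

269.9447 kJ


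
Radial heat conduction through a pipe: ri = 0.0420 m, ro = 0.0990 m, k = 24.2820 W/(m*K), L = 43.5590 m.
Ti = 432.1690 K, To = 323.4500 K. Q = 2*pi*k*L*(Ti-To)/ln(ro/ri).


dT = 108.7190 K
ln(ro/ri) = 0.8575
Q = 2*pi*24.2820*43.5590*108.7190 / 0.8575 = 842633.5581 W

842633.5581 W


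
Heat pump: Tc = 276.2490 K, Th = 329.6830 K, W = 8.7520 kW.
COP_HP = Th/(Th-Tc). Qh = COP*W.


COP = 329.6830 / 53.4340 = 6.1699
Qh = 6.1699 * 8.7520 = 53.9991 kW

COP = 6.1699, Qh = 53.9991 kW


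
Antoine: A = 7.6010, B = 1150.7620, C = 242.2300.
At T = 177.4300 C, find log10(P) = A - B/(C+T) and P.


C+T = 419.6600
B/(C+T) = 2.7421
log10(P) = 7.6010 - 2.7421 = 4.8589
P = 10^4.8589 = 72255.4578 mmHg

72255.4578 mmHg


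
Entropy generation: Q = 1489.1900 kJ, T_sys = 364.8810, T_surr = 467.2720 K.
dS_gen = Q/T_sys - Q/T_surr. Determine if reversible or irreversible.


dS_sys = 1489.1900/364.8810 = 4.0813 kJ/K
dS_surr = -1489.1900/467.2720 = -3.1870 kJ/K
dS_gen = 4.0813 - 3.1870 = 0.8943 kJ/K (irreversible)

dS_gen = 0.8943 kJ/K, irreversible


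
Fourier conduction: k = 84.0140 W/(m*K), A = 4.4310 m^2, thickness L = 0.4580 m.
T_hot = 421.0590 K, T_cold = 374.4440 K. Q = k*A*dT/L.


dT = 46.6150 K
Q = 84.0140 * 4.4310 * 46.6150 / 0.4580 = 37889.0419 W

37889.0419 W


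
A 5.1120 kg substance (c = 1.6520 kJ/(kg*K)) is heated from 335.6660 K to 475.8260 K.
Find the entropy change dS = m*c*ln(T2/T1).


T2/T1 = 1.4176
ln(T2/T1) = 0.3489
dS = 5.1120 * 1.6520 * 0.3489 = 2.9468 kJ/K

2.9468 kJ/K


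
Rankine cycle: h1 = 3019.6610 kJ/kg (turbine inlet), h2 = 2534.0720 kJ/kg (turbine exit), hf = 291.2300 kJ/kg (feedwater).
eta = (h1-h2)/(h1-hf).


W = 485.5890 kJ/kg
Q_in = 2728.4310 kJ/kg
eta = 0.1780 = 17.7974%

eta = 17.7974%


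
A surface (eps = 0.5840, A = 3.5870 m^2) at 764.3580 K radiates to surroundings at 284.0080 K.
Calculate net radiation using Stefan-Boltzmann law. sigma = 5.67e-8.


T^4 = 3.4134e+11
Tsurr^4 = 6.5061e+09
Q = 0.5840 * 5.67e-8 * 3.5870 * 3.3483e+11 = 39770.1064 W

39770.1064 W


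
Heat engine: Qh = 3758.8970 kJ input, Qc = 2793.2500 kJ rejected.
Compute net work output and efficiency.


W = 3758.8970 - 2793.2500 = 965.6470 kJ
eta = 965.6470 / 3758.8970 = 0.2569 = 25.6896%

W = 965.6470 kJ, eta = 25.6896%


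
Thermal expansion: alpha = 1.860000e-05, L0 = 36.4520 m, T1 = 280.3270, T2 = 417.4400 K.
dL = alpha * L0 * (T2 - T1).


dT = 137.1130 K
dL = 1.860000e-05 * 36.4520 * 137.1130 = 0.092964 m
L_final = 36.544964 m

dL = 0.092964 m


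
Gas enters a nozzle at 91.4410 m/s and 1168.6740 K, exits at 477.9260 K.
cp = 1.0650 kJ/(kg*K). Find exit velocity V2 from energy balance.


dT = 690.7480 K
2*cp*1000*dT = 1471293.2400
V1^2 = 8361.4565
V2 = sqrt(1479654.6965) = 1216.4106 m/s

1216.4106 m/s


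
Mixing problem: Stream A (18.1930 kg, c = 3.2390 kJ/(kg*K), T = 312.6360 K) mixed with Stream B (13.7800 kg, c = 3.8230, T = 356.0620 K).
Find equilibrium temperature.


num = 37180.4221
den = 111.6081
Tf = 333.1338 K

333.1338 K


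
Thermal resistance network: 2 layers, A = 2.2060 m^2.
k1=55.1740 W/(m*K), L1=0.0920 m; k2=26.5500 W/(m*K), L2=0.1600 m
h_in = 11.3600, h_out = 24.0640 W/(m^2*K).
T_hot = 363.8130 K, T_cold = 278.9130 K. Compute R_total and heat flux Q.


R_conv_in = 1/(11.3600*2.2060) = 0.0399
R_1 = 0.0920/(55.1740*2.2060) = 0.0008
R_2 = 0.1600/(26.5500*2.2060) = 0.0027
R_conv_out = 1/(24.0640*2.2060) = 0.0188
R_total = 0.0622 K/W
Q = 84.9000 / 0.0622 = 1364.3091 W

R_total = 0.0622 K/W, Q = 1364.3091 W


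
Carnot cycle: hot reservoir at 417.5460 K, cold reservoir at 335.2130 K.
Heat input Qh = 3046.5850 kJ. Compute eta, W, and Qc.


eta = 1 - 335.2130/417.5460 = 0.1972
W = 0.1972 * 3046.5850 = 600.7350 kJ
Qc = 3046.5850 - 600.7350 = 2445.8500 kJ

eta = 19.7183%, W = 600.7350 kJ, Qc = 2445.8500 kJ


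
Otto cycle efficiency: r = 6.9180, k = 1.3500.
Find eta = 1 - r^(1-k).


r^(k-1) = 1.9679
eta = 1 - 1/1.9679 = 0.4918 = 49.1833%

49.1833%


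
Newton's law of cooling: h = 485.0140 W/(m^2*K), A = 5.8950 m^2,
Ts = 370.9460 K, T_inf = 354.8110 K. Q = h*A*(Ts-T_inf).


dT = 16.1350 K
Q = 485.0140 * 5.8950 * 16.1350 = 46132.5067 W

46132.5067 W


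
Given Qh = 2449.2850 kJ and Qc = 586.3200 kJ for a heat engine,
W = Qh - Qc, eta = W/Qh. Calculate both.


W = 2449.2850 - 586.3200 = 1862.9650 kJ
eta = 1862.9650 / 2449.2850 = 0.7606 = 76.0616%

W = 1862.9650 kJ, eta = 76.0616%


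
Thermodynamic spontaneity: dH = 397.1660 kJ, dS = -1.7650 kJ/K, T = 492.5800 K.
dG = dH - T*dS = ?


T*dS = 492.5800 * -1.7650 = -869.4037 kJ
dG = 397.1660 + 869.4037 = 1266.5697 kJ (non-spontaneous)

dG = 1266.5697 kJ, non-spontaneous


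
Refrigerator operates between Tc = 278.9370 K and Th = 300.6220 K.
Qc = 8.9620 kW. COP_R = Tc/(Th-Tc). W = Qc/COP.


COP = 278.9370 / 21.6850 = 12.8631
W = 8.9620 / 12.8631 = 0.6967 kW

COP = 12.8631, W = 0.6967 kW


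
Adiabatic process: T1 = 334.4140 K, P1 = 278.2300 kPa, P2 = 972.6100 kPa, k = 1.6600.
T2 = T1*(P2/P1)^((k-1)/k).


(k-1)/k = 0.3976
(P2/P1)^exp = 1.6448
T2 = 334.4140 * 1.6448 = 550.0329 K

550.0329 K


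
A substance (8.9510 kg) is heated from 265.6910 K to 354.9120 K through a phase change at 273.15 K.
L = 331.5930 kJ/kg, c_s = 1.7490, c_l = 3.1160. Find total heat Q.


Q1 (sensible, solid) = 8.9510 * 1.7490 * 7.4590 = 116.7729 kJ
Q2 (latent) = 8.9510 * 331.5930 = 2968.0889 kJ
Q3 (sensible, liquid) = 8.9510 * 3.1160 * 81.7620 = 2280.4498 kJ
Q_total = 5365.3116 kJ

5365.3116 kJ


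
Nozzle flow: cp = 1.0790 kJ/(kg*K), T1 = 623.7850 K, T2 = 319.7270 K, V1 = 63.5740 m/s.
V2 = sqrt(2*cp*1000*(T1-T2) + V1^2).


dT = 304.0580 K
2*cp*1000*dT = 656157.1640
V1^2 = 4041.6535
V2 = sqrt(660198.8175) = 812.5262 m/s

812.5262 m/s


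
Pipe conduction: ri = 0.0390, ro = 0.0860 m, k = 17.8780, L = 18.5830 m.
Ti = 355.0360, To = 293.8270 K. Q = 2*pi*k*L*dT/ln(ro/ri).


dT = 61.2090 K
ln(ro/ri) = 0.7908
Q = 2*pi*17.8780*18.5830*61.2090 / 0.7908 = 161573.8720 W

161573.8720 W


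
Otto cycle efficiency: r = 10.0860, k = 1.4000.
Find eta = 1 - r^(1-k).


r^(k-1) = 2.5205
eta = 1 - 1/2.5205 = 0.6033 = 60.3254%

60.3254%


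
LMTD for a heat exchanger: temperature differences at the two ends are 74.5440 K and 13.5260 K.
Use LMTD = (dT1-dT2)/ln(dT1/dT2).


dT1/dT2 = 5.5112
ln(dT1/dT2) = 1.7068
LMTD = 61.0180 / 1.7068 = 35.7504 K

35.7504 K


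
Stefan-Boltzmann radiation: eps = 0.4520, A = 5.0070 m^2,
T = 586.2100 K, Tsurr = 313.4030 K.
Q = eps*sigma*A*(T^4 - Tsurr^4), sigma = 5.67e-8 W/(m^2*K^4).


T^4 = 1.1809e+11
Tsurr^4 = 9.6475e+09
Q = 0.4520 * 5.67e-8 * 5.0070 * 1.0844e+11 = 13915.4914 W

13915.4914 W


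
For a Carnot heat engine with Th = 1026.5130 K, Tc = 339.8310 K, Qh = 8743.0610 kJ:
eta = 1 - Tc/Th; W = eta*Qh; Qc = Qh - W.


eta = 1 - 339.8310/1026.5130 = 0.6689
W = 0.6689 * 8743.0610 = 5848.6377 kJ
Qc = 8743.0610 - 5848.6377 = 2894.4233 kJ

eta = 66.8946%, W = 5848.6377 kJ, Qc = 2894.4233 kJ


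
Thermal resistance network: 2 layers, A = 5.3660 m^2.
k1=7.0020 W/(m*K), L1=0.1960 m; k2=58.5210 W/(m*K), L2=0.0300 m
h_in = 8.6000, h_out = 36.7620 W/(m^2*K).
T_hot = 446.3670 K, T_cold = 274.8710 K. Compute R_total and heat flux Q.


R_conv_in = 1/(8.6000*5.3660) = 0.0217
R_1 = 0.1960/(7.0020*5.3660) = 0.0052
R_2 = 0.0300/(58.5210*5.3660) = 9.5534e-05
R_conv_out = 1/(36.7620*5.3660) = 0.0051
R_total = 0.0321 K/W
Q = 171.4960 / 0.0321 = 5350.7209 W

R_total = 0.0321 K/W, Q = 5350.7209 W


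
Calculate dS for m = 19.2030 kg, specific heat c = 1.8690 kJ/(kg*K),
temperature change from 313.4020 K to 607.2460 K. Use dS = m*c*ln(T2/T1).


T2/T1 = 1.9376
ln(T2/T1) = 0.6614
dS = 19.2030 * 1.8690 * 0.6614 = 23.7396 kJ/K

23.7396 kJ/K


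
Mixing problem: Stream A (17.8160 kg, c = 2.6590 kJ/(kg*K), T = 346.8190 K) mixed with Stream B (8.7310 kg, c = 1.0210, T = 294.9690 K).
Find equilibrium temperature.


num = 19059.2249
den = 56.2871
Tf = 338.6074 K

338.6074 K


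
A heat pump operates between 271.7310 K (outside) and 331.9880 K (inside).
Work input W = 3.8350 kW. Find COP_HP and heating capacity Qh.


COP = 331.9880 / 60.2570 = 5.5095
Qh = 5.5095 * 3.8350 = 21.1291 kW

COP = 5.5095, Qh = 21.1291 kW


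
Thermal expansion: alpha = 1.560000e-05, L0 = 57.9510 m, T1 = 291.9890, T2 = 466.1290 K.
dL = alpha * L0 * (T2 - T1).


dT = 174.1400 K
dL = 1.560000e-05 * 57.9510 * 174.1400 = 0.157429 m
L_final = 58.108429 m

dL = 0.157429 m


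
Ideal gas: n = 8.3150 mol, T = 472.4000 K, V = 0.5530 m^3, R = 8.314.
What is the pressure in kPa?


P = nRT/V = 8.3150 * 8.314 * 472.4000 / 0.5530
= 32657.4419 / 0.5530 = 59055.0486 Pa = 59.0550 kPa

59.0550 kPa


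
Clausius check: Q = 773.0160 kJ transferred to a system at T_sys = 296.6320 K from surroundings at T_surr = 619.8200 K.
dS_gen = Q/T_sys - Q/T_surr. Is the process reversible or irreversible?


dS_sys = 773.0160/296.6320 = 2.6060 kJ/K
dS_surr = -773.0160/619.8200 = -1.2472 kJ/K
dS_gen = 2.6060 - 1.2472 = 1.3588 kJ/K (irreversible)

dS_gen = 1.3588 kJ/K, irreversible


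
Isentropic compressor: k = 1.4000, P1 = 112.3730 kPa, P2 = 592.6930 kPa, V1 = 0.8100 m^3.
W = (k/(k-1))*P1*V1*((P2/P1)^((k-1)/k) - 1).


(k-1)/k = 0.2857
(P2/P1)^exp = 1.6082
W = 3.5000 * 112.3730 * 0.8100 * (1.6082 - 1) = 193.7513 kJ

193.7513 kJ


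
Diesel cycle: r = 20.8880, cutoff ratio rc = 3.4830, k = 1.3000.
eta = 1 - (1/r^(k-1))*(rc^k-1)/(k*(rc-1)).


r^(k-1) = 2.4887
rc^k = 5.0645
eta = 0.4940 = 49.4034%

49.4034%


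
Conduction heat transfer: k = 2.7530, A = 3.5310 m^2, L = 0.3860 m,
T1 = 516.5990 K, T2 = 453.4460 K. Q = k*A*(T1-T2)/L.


dT = 63.1530 K
Q = 2.7530 * 3.5310 * 63.1530 / 0.3860 = 1590.4155 W

1590.4155 W


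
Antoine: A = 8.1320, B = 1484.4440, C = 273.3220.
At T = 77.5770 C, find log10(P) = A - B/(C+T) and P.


C+T = 350.8990
B/(C+T) = 4.2304
log10(P) = 8.1320 - 4.2304 = 3.9016
P = 10^3.9016 = 7972.5549 mmHg

7972.5549 mmHg


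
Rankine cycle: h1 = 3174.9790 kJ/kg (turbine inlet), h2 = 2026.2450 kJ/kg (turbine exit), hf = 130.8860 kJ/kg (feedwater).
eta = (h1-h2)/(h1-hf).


W = 1148.7340 kJ/kg
Q_in = 3044.0930 kJ/kg
eta = 0.3774 = 37.7365%

eta = 37.7365%


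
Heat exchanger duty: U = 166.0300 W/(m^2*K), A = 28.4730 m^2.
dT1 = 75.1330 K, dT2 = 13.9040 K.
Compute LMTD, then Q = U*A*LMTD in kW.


LMTD = 36.2928 K
Q = 166.0300 * 28.4730 * 36.2928 = 171569.6377 W = 171.5696 kW

171.5696 kW


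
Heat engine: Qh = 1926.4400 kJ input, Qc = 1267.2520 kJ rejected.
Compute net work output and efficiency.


W = 1926.4400 - 1267.2520 = 659.1880 kJ
eta = 659.1880 / 1926.4400 = 0.3422 = 34.2179%

W = 659.1880 kJ, eta = 34.2179%


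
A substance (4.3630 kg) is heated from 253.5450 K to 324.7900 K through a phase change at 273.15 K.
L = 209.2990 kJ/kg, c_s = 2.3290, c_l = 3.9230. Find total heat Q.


Q1 (sensible, solid) = 4.3630 * 2.3290 * 19.6050 = 199.2148 kJ
Q2 (latent) = 4.3630 * 209.2990 = 913.1715 kJ
Q3 (sensible, liquid) = 4.3630 * 3.9230 * 51.6400 = 883.8728 kJ
Q_total = 1996.2591 kJ

1996.2591 kJ


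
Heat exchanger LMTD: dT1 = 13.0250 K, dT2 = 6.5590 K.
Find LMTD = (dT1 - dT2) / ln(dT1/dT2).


dT1/dT2 = 1.9858
ln(dT1/dT2) = 0.6860
LMTD = 6.4660 / 0.6860 = 9.4252 K

9.4252 K


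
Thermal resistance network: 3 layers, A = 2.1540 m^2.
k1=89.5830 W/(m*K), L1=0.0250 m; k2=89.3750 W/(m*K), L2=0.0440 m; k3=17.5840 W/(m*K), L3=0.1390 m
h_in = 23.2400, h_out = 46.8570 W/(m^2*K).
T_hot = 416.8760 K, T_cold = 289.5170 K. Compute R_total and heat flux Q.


R_conv_in = 1/(23.2400*2.1540) = 0.0200
R_1 = 0.0250/(89.5830*2.1540) = 0.0001
R_2 = 0.0440/(89.3750*2.1540) = 0.0002
R_3 = 0.1390/(17.5840*2.1540) = 0.0037
R_conv_out = 1/(46.8570*2.1540) = 0.0099
R_total = 0.0339 K/W
Q = 127.3590 / 0.0339 = 3755.5407 W

R_total = 0.0339 K/W, Q = 3755.5407 W


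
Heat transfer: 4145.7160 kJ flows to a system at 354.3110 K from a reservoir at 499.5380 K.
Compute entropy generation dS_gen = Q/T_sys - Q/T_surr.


dS_sys = 4145.7160/354.3110 = 11.7008 kJ/K
dS_surr = -4145.7160/499.5380 = -8.2991 kJ/K
dS_gen = 11.7008 - 8.2991 = 3.4017 kJ/K (irreversible)

dS_gen = 3.4017 kJ/K, irreversible


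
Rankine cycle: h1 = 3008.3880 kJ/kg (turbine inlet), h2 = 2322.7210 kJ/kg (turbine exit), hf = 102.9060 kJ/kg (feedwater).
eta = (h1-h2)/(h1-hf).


W = 685.6670 kJ/kg
Q_in = 2905.4820 kJ/kg
eta = 0.2360 = 23.5991%

eta = 23.5991%


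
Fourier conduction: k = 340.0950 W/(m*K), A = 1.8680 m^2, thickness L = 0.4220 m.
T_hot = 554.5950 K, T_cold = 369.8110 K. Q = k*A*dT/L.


dT = 184.7840 K
Q = 340.0950 * 1.8680 * 184.7840 / 0.4220 = 278182.0044 W

278182.0044 W


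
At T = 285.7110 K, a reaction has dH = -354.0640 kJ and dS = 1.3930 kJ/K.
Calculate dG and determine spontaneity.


T*dS = 285.7110 * 1.3930 = 397.9954 kJ
dG = -354.0640 - 397.9954 = -752.0594 kJ (spontaneous)

dG = -752.0594 kJ, spontaneous


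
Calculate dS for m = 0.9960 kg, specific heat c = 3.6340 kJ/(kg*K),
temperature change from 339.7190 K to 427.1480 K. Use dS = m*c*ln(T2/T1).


T2/T1 = 1.2574
ln(T2/T1) = 0.2290
dS = 0.9960 * 3.6340 * 0.2290 = 0.8289 kJ/K

0.8289 kJ/K


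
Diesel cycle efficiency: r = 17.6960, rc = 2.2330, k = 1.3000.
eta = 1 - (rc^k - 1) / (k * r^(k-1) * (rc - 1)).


r^(k-1) = 2.3679
rc^k = 2.8416
eta = 0.5148 = 51.4807%

51.4807%


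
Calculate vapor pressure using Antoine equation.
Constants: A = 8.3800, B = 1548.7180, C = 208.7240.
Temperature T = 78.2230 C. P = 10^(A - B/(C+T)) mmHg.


C+T = 286.9470
B/(C+T) = 5.3972
log10(P) = 8.3800 - 5.3972 = 2.9828
P = 10^2.9828 = 961.1105 mmHg

961.1105 mmHg


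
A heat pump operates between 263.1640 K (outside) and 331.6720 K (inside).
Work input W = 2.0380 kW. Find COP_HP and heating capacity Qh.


COP = 331.6720 / 68.5080 = 4.8414
Qh = 4.8414 * 2.0380 = 9.8667 kW

COP = 4.8414, Qh = 9.8667 kW


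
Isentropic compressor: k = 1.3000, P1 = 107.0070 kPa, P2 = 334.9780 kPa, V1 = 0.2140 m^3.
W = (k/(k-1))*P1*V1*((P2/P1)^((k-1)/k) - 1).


(k-1)/k = 0.2308
(P2/P1)^exp = 1.3013
W = 4.3333 * 107.0070 * 0.2140 * (1.3013 - 1) = 29.8962 kJ

29.8962 kJ


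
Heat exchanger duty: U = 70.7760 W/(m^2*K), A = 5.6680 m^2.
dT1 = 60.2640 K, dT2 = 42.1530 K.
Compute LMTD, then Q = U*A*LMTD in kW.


LMTD = 50.6702 K
Q = 70.7760 * 5.6680 * 50.6702 = 20326.7729 W = 20.3268 kW

20.3268 kW


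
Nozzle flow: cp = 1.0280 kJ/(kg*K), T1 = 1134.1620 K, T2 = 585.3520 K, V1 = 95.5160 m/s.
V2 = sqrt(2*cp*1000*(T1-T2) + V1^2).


dT = 548.8100 K
2*cp*1000*dT = 1128353.3600
V1^2 = 9123.3063
V2 = sqrt(1137476.6663) = 1066.5255 m/s

1066.5255 m/s


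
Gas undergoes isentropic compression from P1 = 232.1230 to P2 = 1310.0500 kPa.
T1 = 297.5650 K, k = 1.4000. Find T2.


(k-1)/k = 0.2857
(P2/P1)^exp = 1.6396
T2 = 297.5650 * 1.6396 = 487.8834 K

487.8834 K


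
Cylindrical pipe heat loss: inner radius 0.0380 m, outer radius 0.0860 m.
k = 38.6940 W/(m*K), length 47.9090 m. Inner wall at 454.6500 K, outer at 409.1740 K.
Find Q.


dT = 45.4760 K
ln(ro/ri) = 0.8168
Q = 2*pi*38.6940*47.9090*45.4760 / 0.8168 = 648526.6013 W

648526.6013 W


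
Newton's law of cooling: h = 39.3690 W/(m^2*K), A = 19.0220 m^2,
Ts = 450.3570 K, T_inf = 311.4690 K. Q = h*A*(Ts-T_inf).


dT = 138.8880 K
Q = 39.3690 * 19.0220 * 138.8880 = 104010.0452 W

104010.0452 W


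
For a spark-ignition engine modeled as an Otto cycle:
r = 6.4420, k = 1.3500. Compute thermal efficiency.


r^(k-1) = 1.9194
eta = 1 - 1/1.9194 = 0.4790 = 47.8994%

47.8994%


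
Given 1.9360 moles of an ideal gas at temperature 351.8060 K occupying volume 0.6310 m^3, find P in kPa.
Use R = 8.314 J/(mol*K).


P = nRT/V = 1.9360 * 8.314 * 351.8060 / 0.6310
= 5662.6356 / 0.6310 = 8974.0659 Pa = 8.9741 kPa

8.9741 kPa


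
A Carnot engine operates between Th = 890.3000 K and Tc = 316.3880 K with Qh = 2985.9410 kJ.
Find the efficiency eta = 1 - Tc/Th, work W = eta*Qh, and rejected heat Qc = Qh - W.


eta = 1 - 316.3880/890.3000 = 0.6446
W = 0.6446 * 2985.9410 = 1924.8201 kJ
Qc = 2985.9410 - 1924.8201 = 1061.1209 kJ

eta = 64.4628%, W = 1924.8201 kJ, Qc = 1061.1209 kJ


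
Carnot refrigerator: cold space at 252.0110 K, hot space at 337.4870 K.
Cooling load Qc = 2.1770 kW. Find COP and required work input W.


COP = 252.0110 / 85.4760 = 2.9483
W = 2.1770 / 2.9483 = 0.7384 kW

COP = 2.9483, W = 0.7384 kW


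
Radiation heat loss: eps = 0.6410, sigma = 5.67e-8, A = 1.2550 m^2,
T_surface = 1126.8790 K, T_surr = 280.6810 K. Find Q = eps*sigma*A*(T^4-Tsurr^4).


T^4 = 1.6125e+12
Tsurr^4 = 6.2066e+09
Q = 0.6410 * 5.67e-8 * 1.2550 * 1.6063e+12 = 73268.8123 W

73268.8123 W


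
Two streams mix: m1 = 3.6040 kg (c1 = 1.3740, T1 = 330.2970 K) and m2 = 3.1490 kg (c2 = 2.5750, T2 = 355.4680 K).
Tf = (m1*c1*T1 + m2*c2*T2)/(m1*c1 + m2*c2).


num = 4517.9709
den = 13.0606
Tf = 345.9245 K

345.9245 K


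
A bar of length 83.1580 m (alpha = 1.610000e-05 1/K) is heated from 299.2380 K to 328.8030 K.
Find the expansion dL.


dT = 29.5650 K
dL = 1.610000e-05 * 83.1580 * 29.5650 = 0.039583 m
L_final = 83.197583 m

dL = 0.039583 m


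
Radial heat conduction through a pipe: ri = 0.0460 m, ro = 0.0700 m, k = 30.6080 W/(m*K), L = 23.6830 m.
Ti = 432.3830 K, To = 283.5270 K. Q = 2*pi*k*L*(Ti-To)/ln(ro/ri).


dT = 148.8560 K
ln(ro/ri) = 0.4199
Q = 2*pi*30.6080*23.6830*148.8560 / 0.4199 = 1614803.7351 W

1614803.7351 W


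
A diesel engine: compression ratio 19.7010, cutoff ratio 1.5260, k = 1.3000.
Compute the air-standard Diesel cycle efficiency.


r^(k-1) = 2.4454
rc^k = 1.7323
eta = 0.5621 = 56.2066%

56.2066%


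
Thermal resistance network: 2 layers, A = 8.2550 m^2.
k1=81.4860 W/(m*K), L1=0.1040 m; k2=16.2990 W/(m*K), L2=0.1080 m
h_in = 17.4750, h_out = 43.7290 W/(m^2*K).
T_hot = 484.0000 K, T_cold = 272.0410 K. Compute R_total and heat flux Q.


R_conv_in = 1/(17.4750*8.2550) = 0.0069
R_1 = 0.1040/(81.4860*8.2550) = 0.0002
R_2 = 0.1080/(16.2990*8.2550) = 0.0008
R_conv_out = 1/(43.7290*8.2550) = 0.0028
R_total = 0.0107 K/W
Q = 211.9590 / 0.0107 = 19884.2857 W

R_total = 0.0107 K/W, Q = 19884.2857 W


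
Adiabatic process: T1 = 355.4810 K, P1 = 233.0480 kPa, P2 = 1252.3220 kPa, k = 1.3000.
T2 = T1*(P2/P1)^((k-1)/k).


(k-1)/k = 0.2308
(P2/P1)^exp = 1.4741
T2 = 355.4810 * 1.4741 = 524.0110 K

524.0110 K


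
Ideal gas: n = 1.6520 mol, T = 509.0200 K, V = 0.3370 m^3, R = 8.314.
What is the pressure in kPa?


P = nRT/V = 1.6520 * 8.314 * 509.0200 / 0.3370
= 6991.2512 / 0.3370 = 20745.5527 Pa = 20.7456 kPa

20.7456 kPa


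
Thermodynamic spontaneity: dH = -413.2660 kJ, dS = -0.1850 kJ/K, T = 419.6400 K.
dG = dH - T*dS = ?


T*dS = 419.6400 * -0.1850 = -77.6334 kJ
dG = -413.2660 + 77.6334 = -335.6326 kJ (spontaneous)

dG = -335.6326 kJ, spontaneous


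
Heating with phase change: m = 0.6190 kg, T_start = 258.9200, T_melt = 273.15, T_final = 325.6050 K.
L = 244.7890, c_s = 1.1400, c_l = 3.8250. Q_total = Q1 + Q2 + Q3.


Q1 (sensible, solid) = 0.6190 * 1.1400 * 14.2300 = 10.0415 kJ
Q2 (latent) = 0.6190 * 244.7890 = 151.5244 kJ
Q3 (sensible, liquid) = 0.6190 * 3.8250 * 52.4550 = 124.1964 kJ
Q_total = 285.7623 kJ

285.7623 kJ


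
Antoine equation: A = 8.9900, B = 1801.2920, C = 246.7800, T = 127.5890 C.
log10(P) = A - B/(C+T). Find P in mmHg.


C+T = 374.3690
B/(C+T) = 4.8115
log10(P) = 8.9900 - 4.8115 = 4.1785
P = 10^4.1785 = 15081.9830 mmHg

15081.9830 mmHg


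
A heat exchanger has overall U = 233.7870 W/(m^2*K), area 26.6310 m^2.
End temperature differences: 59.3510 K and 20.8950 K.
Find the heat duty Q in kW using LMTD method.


LMTD = 36.8367 K
Q = 233.7870 * 26.6310 * 36.8367 = 229344.5732 W = 229.3446 kW

229.3446 kW
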